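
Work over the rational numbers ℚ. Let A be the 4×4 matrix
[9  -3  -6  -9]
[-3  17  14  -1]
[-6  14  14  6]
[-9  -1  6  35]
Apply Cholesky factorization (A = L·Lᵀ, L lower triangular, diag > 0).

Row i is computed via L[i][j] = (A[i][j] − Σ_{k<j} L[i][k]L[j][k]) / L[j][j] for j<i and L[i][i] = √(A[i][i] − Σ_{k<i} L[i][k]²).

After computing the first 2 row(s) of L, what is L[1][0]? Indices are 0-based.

L[1][0] = -1

Step 1: L[0][0] = √(9) = 3.
  L[1][0] = (-3) / L[0][0] = -1.
Step 2: L[1][1] = √(16) = 4.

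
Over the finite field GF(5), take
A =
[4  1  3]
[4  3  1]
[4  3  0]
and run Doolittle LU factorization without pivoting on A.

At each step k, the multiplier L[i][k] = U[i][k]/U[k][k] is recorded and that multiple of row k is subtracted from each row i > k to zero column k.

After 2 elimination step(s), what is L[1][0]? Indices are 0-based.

L[1][0] = 1

[col 0] pivot 4
  R1 -= 1*R0 → (0, 2, 3)  (L[1][0] := 1)
  R2 -= 1*R0 → (0, 2, 2)  (L[2][0] := 1)
[col 1] pivot 2
  R2 -= 1*R1 → (0, 0, 4)  (L[2][1] := 1)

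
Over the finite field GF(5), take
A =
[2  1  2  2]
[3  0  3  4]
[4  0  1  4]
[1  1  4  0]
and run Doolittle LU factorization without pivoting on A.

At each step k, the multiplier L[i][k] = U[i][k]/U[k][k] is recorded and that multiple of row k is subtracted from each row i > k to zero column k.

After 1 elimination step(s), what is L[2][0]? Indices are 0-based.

L[2][0] = 2

Step 1: pivot at (0,0) is 2.
  row1 ← row1 − (4)·row0  ⇒  L[1][0]=4, U row1=(0, 1, 0, 1)
  row2 ← row2 − (2)·row0  ⇒  L[2][0]=2, U row2=(0, 3, 2, 0)
  row3 ← row3 − (3)·row0  ⇒  L[3][0]=3, U row3=(0, 3, 3, 4)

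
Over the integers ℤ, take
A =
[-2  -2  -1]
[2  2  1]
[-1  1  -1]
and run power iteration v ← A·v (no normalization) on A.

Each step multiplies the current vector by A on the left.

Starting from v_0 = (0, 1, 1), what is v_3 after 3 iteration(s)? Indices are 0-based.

v_3 = (-6, 6, -6)

v_0 = (0, 1, 1).
v_1 = A·v_0 = (-3, 3, 0).
v_2 = A·v_1 = (0, 0, 6).
v_3 = A·v_2 = (-6, 6, -6).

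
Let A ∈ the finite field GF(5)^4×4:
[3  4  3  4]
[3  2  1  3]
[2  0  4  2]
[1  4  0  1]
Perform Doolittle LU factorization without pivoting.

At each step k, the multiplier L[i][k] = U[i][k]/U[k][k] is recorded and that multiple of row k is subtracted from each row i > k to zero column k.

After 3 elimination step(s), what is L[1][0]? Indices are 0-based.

Step 1: pivot at (0,0) is 3.
  row1 ← row1 − (1)·row0  ⇒  L[1][0]=1, U row1=(0, 3, 3, 4)
  row2 ← row2 − (4)·row0  ⇒  L[2][0]=4, U row2=(0, 4, 2, 1)
  row3 ← row3 − (2)·row0  ⇒  L[3][0]=2, U row3=(0, 1, 4, 3)
Step 2: pivot at (1,1) is 3.
  row2 ← row2 − (3)·row1  ⇒  L[2][1]=3, U row2=(0, 0, 3, 4)
  row3 ← row3 − (2)·row1  ⇒  L[3][1]=2, U row3=(0, 0, 3, 0)
Step 3: pivot at (2,2) is 3.
  row3 ← row3 − (1)·row2  ⇒  L[3][2]=1, U row3=(0, 0, 0, 1)

L[1][0] = 1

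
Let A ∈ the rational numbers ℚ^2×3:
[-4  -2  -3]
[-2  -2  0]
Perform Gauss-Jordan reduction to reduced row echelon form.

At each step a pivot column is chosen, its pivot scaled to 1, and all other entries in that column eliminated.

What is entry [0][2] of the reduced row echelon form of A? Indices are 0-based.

M[0][2] = 3/2

step 1: normalize row 0 (÷-4) = (1, 1/2, 3/4)
  row 1: subtract -2×row0 = (0, -1, 3/2)
step 2: normalize row 1 (÷-1) = (0, 1, -3/2)
  row 0: subtract 1/2×row1 = (1, 0, 3/2)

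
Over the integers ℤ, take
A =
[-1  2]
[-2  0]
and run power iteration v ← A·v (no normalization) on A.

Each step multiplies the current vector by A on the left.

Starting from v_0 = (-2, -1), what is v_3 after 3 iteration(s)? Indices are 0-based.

v_3 = (-8, -16)

v_0 = (-2, -1).
v_1 = A·v_0 = (0, 4).
v_2 = A·v_1 = (8, 0).
v_3 = A·v_2 = (-8, -16).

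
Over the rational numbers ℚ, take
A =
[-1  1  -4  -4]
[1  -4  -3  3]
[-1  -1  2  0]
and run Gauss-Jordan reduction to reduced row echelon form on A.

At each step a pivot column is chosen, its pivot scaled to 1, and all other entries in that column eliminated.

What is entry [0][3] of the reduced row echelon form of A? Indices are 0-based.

M[0][3] = 25/16

pivot(0,0)=-1: scale R0 → (1, -1, 4, 4)
  clear (1,0): R1 −= (1)R0 → (0, -3, -7, -1)
  clear (2,0): R2 −= (-1)R0 → (0, -2, 6, 4)
pivot(1,1)=-3: scale R1 → (0, 1, 7/3, 1/3)
  clear (0,1): R0 −= (-1)R1 → (1, 0, 19/3, 13/3)
  clear (2,1): R2 −= (-2)R1 → (0, 0, 32/3, 14/3)
pivot(2,2)=32/3: scale R2 → (0, 0, 1, 7/16)
  clear (0,2): R0 −= (19/3)R2 → (1, 0, 0, 25/16)
  clear (1,2): R1 −= (7/3)R2 → (0, 1, 0, -11/16)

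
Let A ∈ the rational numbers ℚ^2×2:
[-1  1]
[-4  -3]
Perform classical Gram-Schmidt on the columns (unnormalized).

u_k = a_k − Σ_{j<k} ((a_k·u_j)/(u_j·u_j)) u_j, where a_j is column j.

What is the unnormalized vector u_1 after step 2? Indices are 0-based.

Step 1: u_0 = a_0 = (-1, -4).
Step 2: u_1 = a_1 − (11/17)·u_0 = (28/17, -7/17).

u_1 = (28/17, -7/17)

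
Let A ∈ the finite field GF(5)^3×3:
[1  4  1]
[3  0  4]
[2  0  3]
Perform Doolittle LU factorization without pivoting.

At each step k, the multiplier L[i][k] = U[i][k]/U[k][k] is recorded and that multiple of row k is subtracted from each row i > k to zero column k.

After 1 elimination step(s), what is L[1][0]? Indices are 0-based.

L[1][0] = 3

Step 1: pivot at (0,0) is 1.
  row1 ← row1 − (3)·row0  ⇒  L[1][0]=3, U row1=(0, 3, 1)
  row2 ← row2 − (2)·row0  ⇒  L[2][0]=2, U row2=(0, 2, 1)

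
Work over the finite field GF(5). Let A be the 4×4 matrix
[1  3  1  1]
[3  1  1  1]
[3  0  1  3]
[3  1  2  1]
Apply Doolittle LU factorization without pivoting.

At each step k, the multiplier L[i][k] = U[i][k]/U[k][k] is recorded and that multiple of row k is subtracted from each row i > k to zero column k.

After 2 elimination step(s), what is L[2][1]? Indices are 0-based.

L[2][1] = 3

[col 0] pivot 1
  R1 -= 3*R0 → (0, 2, 3, 3)  (L[1][0] := 3)
  R2 -= 3*R0 → (0, 1, 3, 0)  (L[2][0] := 3)
  R3 -= 3*R0 → (0, 2, 4, 3)  (L[3][0] := 3)
[col 1] pivot 2
  R2 -= 3*R1 → (0, 0, 4, 1)  (L[2][1] := 3)
  R3 -= 1*R1 → (0, 0, 1, 0)  (L[3][1] := 1)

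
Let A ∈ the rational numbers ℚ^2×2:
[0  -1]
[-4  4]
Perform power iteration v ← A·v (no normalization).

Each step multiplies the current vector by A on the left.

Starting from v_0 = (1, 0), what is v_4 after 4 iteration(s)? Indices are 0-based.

v_4 = (80, -384)

v_0 = (1, 0).
v_1 = A·v_0 = (0, -4).
v_2 = A·v_1 = (4, -16).
v_3 = A·v_2 = (16, -80).
v_4 = A·v_3 = (80, -384).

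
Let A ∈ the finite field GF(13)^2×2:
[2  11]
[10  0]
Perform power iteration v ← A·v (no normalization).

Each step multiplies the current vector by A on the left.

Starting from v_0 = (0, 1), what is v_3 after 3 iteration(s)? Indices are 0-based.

v_3 = (6, 12)

v_0 = (0, 1).
v_1 = A·v_0 = (11, 0).
v_2 = A·v_1 = (9, 6).
v_3 = A·v_2 = (6, 12).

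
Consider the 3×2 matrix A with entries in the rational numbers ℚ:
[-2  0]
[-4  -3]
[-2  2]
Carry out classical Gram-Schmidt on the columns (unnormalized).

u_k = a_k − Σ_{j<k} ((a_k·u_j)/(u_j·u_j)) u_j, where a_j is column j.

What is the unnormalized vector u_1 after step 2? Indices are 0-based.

u_1 = (2/3, -5/3, 8/3)

Step 1: u_0 = a_0 = (-2, -4, -2).
Step 2: u_1 = a_1 − (1/3)·u_0 = (2/3, -5/3, 8/3).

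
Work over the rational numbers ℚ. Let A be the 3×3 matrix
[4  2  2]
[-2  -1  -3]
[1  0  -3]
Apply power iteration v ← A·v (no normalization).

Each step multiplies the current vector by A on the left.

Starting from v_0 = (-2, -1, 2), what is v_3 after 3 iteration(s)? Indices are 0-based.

v_0 = (-2, -1, 2).
v_1 = A·v_0 = (-6, -1, -8).
v_2 = A·v_1 = (-42, 37, 18).
v_3 = A·v_2 = (-58, -7, -96).

v_3 = (-58, -7, -96)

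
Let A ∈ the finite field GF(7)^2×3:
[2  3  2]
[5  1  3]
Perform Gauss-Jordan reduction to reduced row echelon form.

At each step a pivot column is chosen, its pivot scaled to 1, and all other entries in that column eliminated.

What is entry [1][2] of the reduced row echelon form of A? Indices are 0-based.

[1] R0 /= 2  ⇒  (1, 5, 1)
     R1 -= 5·R0  ⇒  (0, 4, 5)
[2] R1 /= 4  ⇒  (0, 1, 3)
     R0 -= 5·R1  ⇒  (1, 0, 0)

M[1][2] = 3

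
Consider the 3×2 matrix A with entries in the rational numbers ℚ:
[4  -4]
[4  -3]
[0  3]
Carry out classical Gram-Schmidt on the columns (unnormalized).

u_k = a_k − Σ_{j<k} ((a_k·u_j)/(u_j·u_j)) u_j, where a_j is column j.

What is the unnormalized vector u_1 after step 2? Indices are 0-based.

Step 1: u_0 = a_0 = (4, 4, 0).
Step 2: u_1 = a_1 − (-7/8)·u_0 = (-1/2, 1/2, 3).

u_1 = (-1/2, 1/2, 3)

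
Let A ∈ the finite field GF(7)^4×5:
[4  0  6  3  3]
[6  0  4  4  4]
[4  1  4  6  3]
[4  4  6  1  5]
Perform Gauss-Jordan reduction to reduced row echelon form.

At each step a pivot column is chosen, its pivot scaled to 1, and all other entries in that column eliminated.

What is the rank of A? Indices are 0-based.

pivot(0,0)=4: scale R0 → (1, 0, 5, 6, 6)
  clear (1,0): R1 −= (6)R0 → (0, 0, 2, 3, 3)
  clear (2,0): R2 −= (4)R0 → (0, 1, 5, 3, 0)
  clear (3,0): R3 −= (4)R0 → (0, 4, 0, 5, 2)
pivot(1,1): swap R1↔R2
pivot(1,1)=1: scale R1 → (0, 1, 5, 3, 0)
  clear (3,1): R3 −= (4)R1 → (0, 0, 1, 0, 2)
pivot(2,2)=2: scale R2 → (0, 0, 1, 5, 5)
  clear (0,2): R0 −= (5)R2 → (1, 0, 0, 2, 2)
  clear (1,2): R1 −= (5)R2 → (0, 1, 0, 6, 3)
  clear (3,2): R3 −= (1)R2 → (0, 0, 0, 2, 4)
pivot(3,3)=2: scale R3 → (0, 0, 0, 1, 2)
  clear (0,3): R0 −= (2)R3 → (1, 0, 0, 0, 5)
  clear (1,3): R1 −= (6)R3 → (0, 1, 0, 0, 5)
  clear (2,3): R2 −= (5)R3 → (0, 0, 1, 0, 2)

rank = 4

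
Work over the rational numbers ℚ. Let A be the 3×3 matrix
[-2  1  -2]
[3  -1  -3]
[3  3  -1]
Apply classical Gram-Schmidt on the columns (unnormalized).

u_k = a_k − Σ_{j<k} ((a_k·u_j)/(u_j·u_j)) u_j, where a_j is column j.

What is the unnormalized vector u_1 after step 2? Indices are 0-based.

u_1 = (15/11, -17/11, 27/11)

Step 1: u_0 = a_0 = (-2, 3, 3).
Step 2: u_1 = a_1 − (2/11)·u_0 = (15/11, -17/11, 27/11).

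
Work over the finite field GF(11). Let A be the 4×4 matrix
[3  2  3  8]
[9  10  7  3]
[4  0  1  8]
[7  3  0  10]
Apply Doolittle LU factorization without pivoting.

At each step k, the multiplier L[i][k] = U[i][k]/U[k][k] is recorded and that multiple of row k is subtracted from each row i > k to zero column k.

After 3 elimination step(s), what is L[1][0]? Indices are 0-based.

k=0: U[0][0]=3
  eliminate (1,0): mult=3, new row 1: (0, 4, 9, 1); set L[1][0]=3
  eliminate (2,0): mult=5, new row 2: (0, 1, 8, 1); set L[2][0]=5
  eliminate (3,0): mult=6, new row 3: (0, 2, 4, 6); set L[3][0]=6
k=1: U[1][1]=4
  eliminate (2,1): mult=3, new row 2: (0, 0, 3, 9); set L[2][1]=3
  eliminate (3,1): mult=6, new row 3: (0, 0, 5, 0); set L[3][1]=6
k=2: U[2][2]=3
  eliminate (3,2): mult=9, new row 3: (0, 0, 0, 7); set L[3][2]=9

L[1][0] = 3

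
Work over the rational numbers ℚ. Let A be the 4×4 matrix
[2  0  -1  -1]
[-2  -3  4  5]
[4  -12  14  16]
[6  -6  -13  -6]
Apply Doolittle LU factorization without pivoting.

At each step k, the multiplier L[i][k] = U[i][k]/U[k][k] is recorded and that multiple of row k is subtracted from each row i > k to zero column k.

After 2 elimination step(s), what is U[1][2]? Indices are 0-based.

k=0: U[0][0]=2
  eliminate (1,0): mult=-1, new row 1: (0, -3, 3, 4); set L[1][0]=-1
  eliminate (2,0): mult=2, new row 2: (0, -12, 16, 18); set L[2][0]=2
  eliminate (3,0): mult=3, new row 3: (0, -6, -10, -3); set L[3][0]=3
k=1: U[1][1]=-3
  eliminate (2,1): mult=4, new row 2: (0, 0, 4, 2); set L[2][1]=4
  eliminate (3,1): mult=2, new row 3: (0, 0, -16, -11); set L[3][1]=2

U[1][2] = 3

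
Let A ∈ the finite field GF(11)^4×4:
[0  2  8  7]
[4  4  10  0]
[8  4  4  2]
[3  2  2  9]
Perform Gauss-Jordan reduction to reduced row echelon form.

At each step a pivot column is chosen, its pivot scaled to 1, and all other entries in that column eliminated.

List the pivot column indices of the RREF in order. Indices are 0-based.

pivot columns: 0, 1, 2, 3

pivot(0,0): swap R0↔R1
pivot(0,0)=4: scale R0 → (1, 1, 8, 0)
  clear (2,0): R2 −= (8)R0 → (0, 7, 6, 2)
  clear (3,0): R3 −= (3)R0 → (0, 10, 0, 9)
pivot(1,1)=2: scale R1 → (0, 1, 4, 9)
  clear (0,1): R0 −= (1)R1 → (1, 0, 4, 2)
  clear (2,1): R2 −= (7)R1 → (0, 0, 0, 5)
  clear (3,1): R3 −= (10)R1 → (0, 0, 4, 7)
pivot(2,2): swap R2↔R3
pivot(2,2)=4: scale R2 → (0, 0, 1, 10)
  clear (0,2): R0 −= (4)R2 → (1, 0, 0, 6)
  clear (1,2): R1 −= (4)R2 → (0, 1, 0, 2)
pivot(3,3)=5: scale R3 → (0, 0, 0, 1)
  clear (0,3): R0 −= (6)R3 → (1, 0, 0, 0)
  clear (1,3): R1 −= (2)R3 → (0, 1, 0, 0)
  clear (2,3): R2 −= (10)R3 → (0, 0, 1, 0)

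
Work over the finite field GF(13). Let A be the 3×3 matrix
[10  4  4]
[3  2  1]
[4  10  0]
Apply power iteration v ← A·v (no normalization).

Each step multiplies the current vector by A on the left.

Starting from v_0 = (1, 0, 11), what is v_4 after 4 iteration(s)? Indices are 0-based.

v_0 = (1, 0, 11).
v_1 = A·v_0 = (2, 1, 4).
v_2 = A·v_1 = (1, 12, 5).
v_3 = A·v_2 = (0, 6, 7).
v_4 = A·v_3 = (0, 6, 8).

v_4 = (0, 6, 8)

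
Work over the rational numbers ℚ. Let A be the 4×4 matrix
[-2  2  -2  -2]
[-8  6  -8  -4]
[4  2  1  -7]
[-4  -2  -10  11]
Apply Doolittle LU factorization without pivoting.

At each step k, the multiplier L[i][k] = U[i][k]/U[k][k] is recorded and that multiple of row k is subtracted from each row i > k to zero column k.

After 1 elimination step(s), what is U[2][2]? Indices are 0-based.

U[2][2] = -3

[col 0] pivot -2
  R1 -= 4*R0 → (0, -2, 0, 4)  (L[1][0] := 4)
  R2 -= -2*R0 → (0, 6, -3, -11)  (L[2][0] := -2)
  R3 -= 2*R0 → (0, -6, -6, 15)  (L[3][0] := 2)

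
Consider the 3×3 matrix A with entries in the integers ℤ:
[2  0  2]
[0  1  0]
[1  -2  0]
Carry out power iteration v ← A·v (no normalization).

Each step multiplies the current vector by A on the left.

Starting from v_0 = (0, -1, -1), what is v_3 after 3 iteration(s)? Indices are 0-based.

v_3 = (0, -1, 2)

v_0 = (0, -1, -1).
v_1 = A·v_0 = (-2, -1, 2).
v_2 = A·v_1 = (0, -1, 0).
v_3 = A·v_2 = (0, -1, 2).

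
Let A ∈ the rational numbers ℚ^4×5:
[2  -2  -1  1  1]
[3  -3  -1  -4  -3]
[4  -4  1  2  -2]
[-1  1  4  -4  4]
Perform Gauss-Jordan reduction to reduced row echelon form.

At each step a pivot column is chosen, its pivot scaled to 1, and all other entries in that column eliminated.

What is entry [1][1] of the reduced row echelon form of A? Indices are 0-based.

[1] R0 /= 2  ⇒  (1, -1, -1/2, 1/2, 1/2)
     R1 -= 3·R0  ⇒  (0, 0, 1/2, -11/2, -9/2)
     R2 -= 4·R0  ⇒  (0, 0, 3, 0, -4)
     R3 -= -1·R0  ⇒  (0, 0, 7/2, -7/2, 9/2)
column 1 empty below row 1
[2] R1 /= 1/2  ⇒  (0, 0, 1, -11, -9)
     R0 -= -1/2·R1  ⇒  (1, -1, 0, -5, -4)
     R2 -= 3·R1  ⇒  (0, 0, 0, 33, 23)
     R3 -= 7/2·R1  ⇒  (0, 0, 0, 35, 36)
[3] R2 /= 33  ⇒  (0, 0, 0, 1, 23/33)
     R0 -= -5·R2  ⇒  (1, -1, 0, 0, -17/33)
     R1 -= -11·R2  ⇒  (0, 0, 1, 0, -4/3)
     R3 -= 35·R2  ⇒  (0, 0, 0, 0, 383/33)
[4] R3 /= 383/33  ⇒  (0, 0, 0, 0, 1)
     R0 -= -17/33·R3  ⇒  (1, -1, 0, 0, 0)
     R1 -= -4/3·R3  ⇒  (0, 0, 1, 0, 0)
     R2 -= 23/33·R3  ⇒  (0, 0, 0, 1, 0)

M[1][1] = 0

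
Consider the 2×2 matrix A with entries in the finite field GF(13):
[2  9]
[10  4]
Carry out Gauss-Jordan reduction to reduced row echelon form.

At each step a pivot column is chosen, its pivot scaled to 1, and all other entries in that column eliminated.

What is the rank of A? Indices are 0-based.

rank = 2

[1] R0 /= 2  ⇒  (1, 11)
     R1 -= 10·R0  ⇒  (0, 11)
[2] R1 /= 11  ⇒  (0, 1)
     R0 -= 11·R1  ⇒  (1, 0)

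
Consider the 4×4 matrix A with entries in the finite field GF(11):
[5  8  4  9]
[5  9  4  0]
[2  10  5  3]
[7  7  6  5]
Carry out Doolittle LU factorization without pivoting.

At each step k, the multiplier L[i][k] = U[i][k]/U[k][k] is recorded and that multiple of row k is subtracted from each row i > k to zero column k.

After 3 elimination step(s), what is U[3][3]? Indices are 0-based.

[col 0] pivot 5
  R1 -= 1*R0 → (0, 1, 0, 2)  (L[1][0] := 1)
  R2 -= 7*R0 → (0, 9, 10, 6)  (L[2][0] := 7)
  R3 -= 8*R0 → (0, 9, 7, 10)  (L[3][0] := 8)
[col 1] pivot 1
  R2 -= 9*R1 → (0, 0, 10, 10)  (L[2][1] := 9)
  R3 -= 9*R1 → (0, 0, 7, 3)  (L[3][1] := 9)
[col 2] pivot 10
  R3 -= 4*R2 → (0, 0, 0, 7)  (L[3][2] := 4)

U[3][3] = 7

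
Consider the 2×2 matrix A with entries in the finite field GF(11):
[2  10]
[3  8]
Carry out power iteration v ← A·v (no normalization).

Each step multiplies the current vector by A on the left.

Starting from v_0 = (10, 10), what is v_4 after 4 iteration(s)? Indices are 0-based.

v_4 = (6, 10)

v_0 = (10, 10).
v_1 = A·v_0 = (10, 0).
v_2 = A·v_1 = (9, 8).
v_3 = A·v_2 = (10, 3).
v_4 = A·v_3 = (6, 10).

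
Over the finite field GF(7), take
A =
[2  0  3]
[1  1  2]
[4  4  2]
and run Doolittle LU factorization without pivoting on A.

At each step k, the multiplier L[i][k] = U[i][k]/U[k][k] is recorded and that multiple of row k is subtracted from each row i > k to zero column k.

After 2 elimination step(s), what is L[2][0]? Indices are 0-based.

Step 1: pivot at (0,0) is 2.
  row1 ← row1 − (4)·row0  ⇒  L[1][0]=4, U row1=(0, 1, 4)
  row2 ← row2 − (2)·row0  ⇒  L[2][0]=2, U row2=(0, 4, 3)
Step 2: pivot at (1,1) is 1.
  row2 ← row2 − (4)·row1  ⇒  L[2][1]=4, U row2=(0, 0, 1)

L[2][0] = 2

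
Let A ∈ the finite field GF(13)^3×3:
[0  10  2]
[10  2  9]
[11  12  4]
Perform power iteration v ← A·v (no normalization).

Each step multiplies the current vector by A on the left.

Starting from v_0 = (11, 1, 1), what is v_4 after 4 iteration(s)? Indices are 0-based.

v_0 = (11, 1, 1).
v_1 = A·v_0 = (12, 4, 7).
v_2 = A·v_1 = (2, 9, 0).
v_3 = A·v_2 = (12, 12, 0).
v_4 = A·v_3 = (3, 1, 3).

v_4 = (3, 1, 3)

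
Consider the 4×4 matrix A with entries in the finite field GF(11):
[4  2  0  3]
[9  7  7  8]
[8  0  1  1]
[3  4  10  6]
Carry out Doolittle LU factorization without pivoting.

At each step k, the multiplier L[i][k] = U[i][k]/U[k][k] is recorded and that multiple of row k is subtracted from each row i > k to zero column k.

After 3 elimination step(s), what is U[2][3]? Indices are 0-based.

k=0: U[0][0]=4
  eliminate (1,0): mult=5, new row 1: (0, 8, 7, 4); set L[1][0]=5
  eliminate (2,0): mult=2, new row 2: (0, 7, 1, 6); set L[2][0]=2
  eliminate (3,0): mult=9, new row 3: (0, 8, 10, 1); set L[3][0]=9
k=1: U[1][1]=8
  eliminate (2,1): mult=5, new row 2: (0, 0, 10, 8); set L[2][1]=5
  eliminate (3,1): mult=1, new row 3: (0, 0, 3, 8); set L[3][1]=1
k=2: U[2][2]=10
  eliminate (3,2): mult=8, new row 3: (0, 0, 0, 10); set L[3][2]=8

U[2][3] = 8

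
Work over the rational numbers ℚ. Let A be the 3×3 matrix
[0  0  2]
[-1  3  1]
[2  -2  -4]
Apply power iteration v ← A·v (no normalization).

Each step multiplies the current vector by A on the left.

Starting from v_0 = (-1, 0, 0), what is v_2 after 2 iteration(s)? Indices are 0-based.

v_2 = (-4, 1, 6)

v_0 = (-1, 0, 0).
v_1 = A·v_0 = (0, 1, -2).
v_2 = A·v_1 = (-4, 1, 6).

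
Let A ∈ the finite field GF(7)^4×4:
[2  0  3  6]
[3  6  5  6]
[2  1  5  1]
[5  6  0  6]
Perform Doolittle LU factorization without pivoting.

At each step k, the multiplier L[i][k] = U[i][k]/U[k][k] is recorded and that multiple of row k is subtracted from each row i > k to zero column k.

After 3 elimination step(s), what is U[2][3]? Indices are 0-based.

U[2][3] = 6

Step 1: pivot at (0,0) is 2.
  row1 ← row1 − (5)·row0  ⇒  L[1][0]=5, U row1=(0, 6, 4, 4)
  row2 ← row2 − (1)·row0  ⇒  L[2][0]=1, U row2=(0, 1, 2, 2)
  row3 ← row3 − (6)·row0  ⇒  L[3][0]=6, U row3=(0, 6, 3, 5)
Step 2: pivot at (1,1) is 6.
  row2 ← row2 − (6)·row1  ⇒  L[2][1]=6, U row2=(0, 0, 6, 6)
  row3 ← row3 − (1)·row1  ⇒  L[3][1]=1, U row3=(0, 0, 6, 1)
Step 3: pivot at (2,2) is 6.
  row3 ← row3 − (1)·row2  ⇒  L[3][2]=1, U row3=(0, 0, 0, 2)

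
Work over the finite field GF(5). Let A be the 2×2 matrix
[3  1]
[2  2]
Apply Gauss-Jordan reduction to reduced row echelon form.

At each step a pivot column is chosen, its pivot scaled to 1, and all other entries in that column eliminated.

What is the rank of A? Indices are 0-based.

pivot(0,0)=3: scale R0 → (1, 2)
  clear (1,0): R1 −= (2)R0 → (0, 3)
pivot(1,1)=3: scale R1 → (0, 1)
  clear (0,1): R0 −= (2)R1 → (1, 0)

rank = 2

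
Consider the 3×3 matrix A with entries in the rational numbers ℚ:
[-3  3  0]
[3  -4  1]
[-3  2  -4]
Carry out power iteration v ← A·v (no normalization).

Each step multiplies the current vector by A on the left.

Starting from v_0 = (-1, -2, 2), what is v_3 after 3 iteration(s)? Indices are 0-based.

v_0 = (-1, -2, 2).
v_1 = A·v_0 = (-3, 7, -9).
v_2 = A·v_1 = (30, -46, 59).
v_3 = A·v_2 = (-228, 333, -418).

v_3 = (-228, 333, -418)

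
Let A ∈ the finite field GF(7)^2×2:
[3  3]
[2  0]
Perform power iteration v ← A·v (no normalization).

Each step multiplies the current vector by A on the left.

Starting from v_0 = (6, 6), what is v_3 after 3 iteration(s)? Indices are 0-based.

v_0 = (6, 6).
v_1 = A·v_0 = (1, 5).
v_2 = A·v_1 = (4, 2).
v_3 = A·v_2 = (4, 1).

v_3 = (4, 1)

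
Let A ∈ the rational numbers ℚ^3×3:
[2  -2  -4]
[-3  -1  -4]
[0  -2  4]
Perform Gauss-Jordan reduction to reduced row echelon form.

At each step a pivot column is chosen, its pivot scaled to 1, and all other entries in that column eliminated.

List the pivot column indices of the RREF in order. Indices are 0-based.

pivot(0,0)=2: scale R0 → (1, -1, -2)
  clear (1,0): R1 −= (-3)R0 → (0, -4, -10)
pivot(1,1)=-4: scale R1 → (0, 1, 5/2)
  clear (0,1): R0 −= (-1)R1 → (1, 0, 1/2)
  clear (2,1): R2 −= (-2)R1 → (0, 0, 9)
pivot(2,2)=9: scale R2 → (0, 0, 1)
  clear (0,2): R0 −= (1/2)R2 → (1, 0, 0)
  clear (1,2): R1 −= (5/2)R2 → (0, 1, 0)

pivot columns: 0, 1, 2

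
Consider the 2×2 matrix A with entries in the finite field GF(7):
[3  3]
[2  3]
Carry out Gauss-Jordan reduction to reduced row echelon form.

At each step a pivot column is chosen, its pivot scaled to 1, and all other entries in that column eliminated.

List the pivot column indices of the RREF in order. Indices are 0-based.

pivot columns: 0, 1

pivot(0,0)=3: scale R0 → (1, 1)
  clear (1,0): R1 −= (2)R0 → (0, 1)
pivot(1,1)=1: scale R1 → (0, 1)
  clear (0,1): R0 −= (1)R1 → (1, 0)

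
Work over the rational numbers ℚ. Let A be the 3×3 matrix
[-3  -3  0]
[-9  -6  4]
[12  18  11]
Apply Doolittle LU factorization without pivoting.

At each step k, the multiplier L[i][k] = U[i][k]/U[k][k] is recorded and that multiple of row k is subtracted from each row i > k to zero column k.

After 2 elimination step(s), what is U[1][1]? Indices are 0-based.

k=0: U[0][0]=-3
  eliminate (1,0): mult=3, new row 1: (0, 3, 4); set L[1][0]=3
  eliminate (2,0): mult=-4, new row 2: (0, 6, 11); set L[2][0]=-4
k=1: U[1][1]=3
  eliminate (2,1): mult=2, new row 2: (0, 0, 3); set L[2][1]=2

U[1][1] = 3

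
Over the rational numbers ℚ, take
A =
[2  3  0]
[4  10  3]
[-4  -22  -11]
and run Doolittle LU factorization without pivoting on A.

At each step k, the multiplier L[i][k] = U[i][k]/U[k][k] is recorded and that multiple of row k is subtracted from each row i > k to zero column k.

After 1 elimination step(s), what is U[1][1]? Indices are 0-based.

k=0: U[0][0]=2
  eliminate (1,0): mult=2, new row 1: (0, 4, 3); set L[1][0]=2
  eliminate (2,0): mult=-2, new row 2: (0, -16, -11); set L[2][0]=-2

U[1][1] = 4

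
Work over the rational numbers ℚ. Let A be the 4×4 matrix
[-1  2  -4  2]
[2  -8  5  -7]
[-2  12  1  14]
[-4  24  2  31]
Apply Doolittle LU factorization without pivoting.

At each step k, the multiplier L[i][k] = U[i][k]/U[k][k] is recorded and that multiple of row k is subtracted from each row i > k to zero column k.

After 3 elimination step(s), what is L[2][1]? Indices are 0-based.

L[2][1] = -2

Step 1: pivot at (0,0) is -1.
  row1 ← row1 − (-2)·row0  ⇒  L[1][0]=-2, U row1=(0, -4, -3, -3)
  row2 ← row2 − (2)·row0  ⇒  L[2][0]=2, U row2=(0, 8, 9, 10)
  row3 ← row3 − (4)·row0  ⇒  L[3][0]=4, U row3=(0, 16, 18, 23)
Step 2: pivot at (1,1) is -4.
  row2 ← row2 − (-2)·row1  ⇒  L[2][1]=-2, U row2=(0, 0, 3, 4)
  row3 ← row3 − (-4)·row1  ⇒  L[3][1]=-4, U row3=(0, 0, 6, 11)
Step 3: pivot at (2,2) is 3.
  row3 ← row3 − (2)·row2  ⇒  L[3][2]=2, U row3=(0, 0, 0, 3)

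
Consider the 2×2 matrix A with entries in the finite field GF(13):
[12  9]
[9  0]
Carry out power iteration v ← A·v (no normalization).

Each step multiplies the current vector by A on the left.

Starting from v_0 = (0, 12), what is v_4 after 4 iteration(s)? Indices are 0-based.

v_4 = (11, 1)

v_0 = (0, 12).
v_1 = A·v_0 = (4, 0).
v_2 = A·v_1 = (9, 10).
v_3 = A·v_2 = (3, 3).
v_4 = A·v_3 = (11, 1).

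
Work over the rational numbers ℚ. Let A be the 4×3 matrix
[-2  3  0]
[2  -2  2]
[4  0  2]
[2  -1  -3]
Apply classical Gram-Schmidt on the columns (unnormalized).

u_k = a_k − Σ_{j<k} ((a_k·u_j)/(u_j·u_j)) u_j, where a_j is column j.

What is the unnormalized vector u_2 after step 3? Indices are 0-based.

Step 1: u_0 = a_0 = (-2, 2, 4, 2).
Step 2: u_1 = a_1 − (-3/7)·u_0 = (15/7, -8/7, 12/7, -1/7).
Step 3: u_2 = a_2 − (3/14)·u_0 − (11/62)·u_1 = (3/62, 55/31, 26/31, -211/62).

u_2 = (3/62, 55/31, 26/31, -211/62)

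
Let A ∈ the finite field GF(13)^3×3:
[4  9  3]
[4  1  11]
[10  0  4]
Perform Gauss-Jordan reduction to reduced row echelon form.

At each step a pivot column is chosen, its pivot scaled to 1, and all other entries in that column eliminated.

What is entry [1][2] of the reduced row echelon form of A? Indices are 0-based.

M[1][2] = 12

pivot(0,0)=4: scale R0 → (1, 12, 4)
  clear (1,0): R1 −= (4)R0 → (0, 5, 8)
  clear (2,0): R2 −= (10)R0 → (0, 10, 3)
pivot(1,1)=5: scale R1 → (0, 1, 12)
  clear (0,1): R0 −= (12)R1 → (1, 0, 3)
  clear (2,1): R2 −= (10)R1 → (0, 0, 0)
col 2: no nonzero at/below row 2; advance.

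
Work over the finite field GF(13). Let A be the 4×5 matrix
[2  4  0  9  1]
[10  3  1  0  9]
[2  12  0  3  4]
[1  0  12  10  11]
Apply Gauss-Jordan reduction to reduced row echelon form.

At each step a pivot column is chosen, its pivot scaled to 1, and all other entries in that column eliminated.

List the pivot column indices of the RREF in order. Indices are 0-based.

pivot columns: 0, 1, 2, 3

step 1: normalize row 0 (÷2) = (1, 2, 0, 11, 7)
  row 1: subtract 10×row0 = (0, 9, 1, 7, 4)
  row 2: subtract 2×row0 = (0, 8, 0, 7, 3)
  row 3: subtract 1×row0 = (0, 11, 12, 12, 4)
step 2: normalize row 1 (÷9) = (0, 1, 3, 8, 12)
  row 0: subtract 2×row1 = (1, 0, 7, 8, 9)
  row 2: subtract 8×row1 = (0, 0, 2, 8, 11)
  row 3: subtract 11×row1 = (0, 0, 5, 2, 2)
step 3: normalize row 2 (÷2) = (0, 0, 1, 4, 12)
  row 0: subtract 7×row2 = (1, 0, 0, 6, 3)
  row 1: subtract 3×row2 = (0, 1, 0, 9, 2)
  row 3: subtract 5×row2 = (0, 0, 0, 8, 7)
step 4: normalize row 3 (÷8) = (0, 0, 0, 1, 9)
  row 0: subtract 6×row3 = (1, 0, 0, 0, 1)
  row 1: subtract 9×row3 = (0, 1, 0, 0, 12)
  row 2: subtract 4×row3 = (0, 0, 1, 0, 2)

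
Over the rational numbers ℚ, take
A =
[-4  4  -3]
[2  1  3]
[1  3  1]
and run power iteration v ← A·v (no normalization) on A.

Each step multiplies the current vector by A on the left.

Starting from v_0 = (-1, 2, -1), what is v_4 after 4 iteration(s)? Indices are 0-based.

v_4 = (-2373, 954, 208)

v_0 = (-1, 2, -1).
v_1 = A·v_0 = (15, -3, 4).
v_2 = A·v_1 = (-84, 39, 10).
v_3 = A·v_2 = (462, -99, 43).
v_4 = A·v_3 = (-2373, 954, 208).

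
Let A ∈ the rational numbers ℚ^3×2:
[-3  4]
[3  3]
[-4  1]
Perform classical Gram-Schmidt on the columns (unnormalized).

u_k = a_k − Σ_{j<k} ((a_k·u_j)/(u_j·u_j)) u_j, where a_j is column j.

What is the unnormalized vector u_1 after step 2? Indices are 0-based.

u_1 = (115/34, 123/34, 3/17)

Step 1: u_0 = a_0 = (-3, 3, -4).
Step 2: u_1 = a_1 − (-7/34)·u_0 = (115/34, 123/34, 3/17).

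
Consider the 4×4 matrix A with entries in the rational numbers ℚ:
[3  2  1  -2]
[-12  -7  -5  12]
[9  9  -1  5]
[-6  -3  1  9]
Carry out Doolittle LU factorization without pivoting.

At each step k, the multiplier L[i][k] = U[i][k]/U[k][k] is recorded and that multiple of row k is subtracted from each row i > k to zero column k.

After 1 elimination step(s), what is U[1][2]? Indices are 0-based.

U[1][2] = -1

[col 0] pivot 3
  R1 -= -4*R0 → (0, 1, -1, 4)  (L[1][0] := -4)
  R2 -= 3*R0 → (0, 3, -4, 11)  (L[2][0] := 3)
  R3 -= -2*R0 → (0, 1, 3, 5)  (L[3][0] := -2)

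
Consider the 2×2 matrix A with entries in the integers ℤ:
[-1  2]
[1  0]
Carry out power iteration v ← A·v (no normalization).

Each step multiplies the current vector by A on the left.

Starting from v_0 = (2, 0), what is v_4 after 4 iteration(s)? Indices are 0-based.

v_4 = (22, -10)

v_0 = (2, 0).
v_1 = A·v_0 = (-2, 2).
v_2 = A·v_1 = (6, -2).
v_3 = A·v_2 = (-10, 6).
v_4 = A·v_3 = (22, -10).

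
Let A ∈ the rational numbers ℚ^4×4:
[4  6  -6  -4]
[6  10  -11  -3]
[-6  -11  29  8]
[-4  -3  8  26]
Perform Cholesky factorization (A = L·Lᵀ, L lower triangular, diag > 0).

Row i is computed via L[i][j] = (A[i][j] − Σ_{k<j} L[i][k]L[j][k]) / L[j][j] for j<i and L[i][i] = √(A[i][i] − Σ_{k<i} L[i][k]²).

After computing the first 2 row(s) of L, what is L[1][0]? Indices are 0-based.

L[1][0] = 3

Step 1: L[0][0] = √(4) = 2.
  L[1][0] = (6) / L[0][0] = 3.
Step 2: L[1][1] = √(1) = 1.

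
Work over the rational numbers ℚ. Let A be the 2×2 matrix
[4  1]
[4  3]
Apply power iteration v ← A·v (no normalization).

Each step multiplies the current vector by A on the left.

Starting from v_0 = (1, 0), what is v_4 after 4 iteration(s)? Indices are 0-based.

v_0 = (1, 0).
v_1 = A·v_0 = (4, 4).
v_2 = A·v_1 = (20, 28).
v_3 = A·v_2 = (108, 164).
v_4 = A·v_3 = (596, 924).

v_4 = (596, 924)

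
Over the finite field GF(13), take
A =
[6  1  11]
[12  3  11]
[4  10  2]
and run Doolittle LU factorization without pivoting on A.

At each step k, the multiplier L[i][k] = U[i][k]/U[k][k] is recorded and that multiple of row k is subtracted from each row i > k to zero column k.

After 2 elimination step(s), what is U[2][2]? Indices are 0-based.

k=0: U[0][0]=6
  eliminate (1,0): mult=2, new row 1: (0, 1, 2); set L[1][0]=2
  eliminate (2,0): mult=5, new row 2: (0, 5, 12); set L[2][0]=5
k=1: U[1][1]=1
  eliminate (2,1): mult=5, new row 2: (0, 0, 2); set L[2][1]=5

U[2][2] = 2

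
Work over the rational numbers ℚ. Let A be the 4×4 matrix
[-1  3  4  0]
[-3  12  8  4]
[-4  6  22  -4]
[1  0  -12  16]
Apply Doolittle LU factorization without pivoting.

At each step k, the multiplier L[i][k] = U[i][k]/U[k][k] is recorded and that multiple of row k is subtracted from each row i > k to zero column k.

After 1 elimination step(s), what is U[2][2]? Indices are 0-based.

[col 0] pivot -1
  R1 -= 3*R0 → (0, 3, -4, 4)  (L[1][0] := 3)
  R2 -= 4*R0 → (0, -6, 6, -4)  (L[2][0] := 4)
  R3 -= -1*R0 → (0, 3, -8, 16)  (L[3][0] := -1)

U[2][2] = 6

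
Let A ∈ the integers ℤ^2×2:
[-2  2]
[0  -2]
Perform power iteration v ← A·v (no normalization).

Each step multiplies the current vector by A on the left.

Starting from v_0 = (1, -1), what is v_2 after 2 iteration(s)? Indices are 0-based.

v_0 = (1, -1).
v_1 = A·v_0 = (-4, 2).
v_2 = A·v_1 = (12, -4).

v_2 = (12, -4)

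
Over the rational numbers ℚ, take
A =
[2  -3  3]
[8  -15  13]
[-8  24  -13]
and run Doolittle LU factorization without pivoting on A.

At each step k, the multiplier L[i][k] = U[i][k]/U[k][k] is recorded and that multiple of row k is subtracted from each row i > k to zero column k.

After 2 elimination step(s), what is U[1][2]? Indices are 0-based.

[col 0] pivot 2
  R1 -= 4*R0 → (0, -3, 1)  (L[1][0] := 4)
  R2 -= -4*R0 → (0, 12, -1)  (L[2][0] := -4)
[col 1] pivot -3
  R2 -= -4*R1 → (0, 0, 3)  (L[2][1] := -4)

U[1][2] = 1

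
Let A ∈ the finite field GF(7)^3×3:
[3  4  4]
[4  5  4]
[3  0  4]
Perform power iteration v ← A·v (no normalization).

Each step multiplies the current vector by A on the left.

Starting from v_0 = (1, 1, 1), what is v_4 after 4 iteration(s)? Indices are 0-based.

v_4 = (0, 6, 6)

v_0 = (1, 1, 1).
v_1 = A·v_0 = (4, 6, 0).
v_2 = A·v_1 = (1, 4, 5).
v_3 = A·v_2 = (4, 2, 2).
v_4 = A·v_3 = (0, 6, 6).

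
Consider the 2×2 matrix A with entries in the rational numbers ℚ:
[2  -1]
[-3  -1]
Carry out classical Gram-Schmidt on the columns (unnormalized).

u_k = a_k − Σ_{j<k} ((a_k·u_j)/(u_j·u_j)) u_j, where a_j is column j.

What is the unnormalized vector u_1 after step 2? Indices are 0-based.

u_1 = (-15/13, -10/13)

Step 1: u_0 = a_0 = (2, -3).
Step 2: u_1 = a_1 − (1/13)·u_0 = (-15/13, -10/13).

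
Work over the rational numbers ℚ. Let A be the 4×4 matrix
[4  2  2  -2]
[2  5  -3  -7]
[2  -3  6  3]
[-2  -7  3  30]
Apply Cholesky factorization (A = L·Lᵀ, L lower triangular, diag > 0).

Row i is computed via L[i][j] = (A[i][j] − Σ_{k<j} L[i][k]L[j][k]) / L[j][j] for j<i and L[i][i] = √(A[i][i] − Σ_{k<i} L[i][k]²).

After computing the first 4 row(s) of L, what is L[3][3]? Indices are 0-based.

L[3][3] = 4

Step 1: L[0][0] = √(4) = 2.
  L[1][0] = (2) / L[0][0] = 1.
Step 2: L[1][1] = √(4) = 2.
  L[2][0] = (2) / L[0][0] = 1.
  L[2][1] = (-4) / L[1][1] = -2.
Step 3: L[2][2] = √(1) = 1.
  L[3][0] = (-2) / L[0][0] = -1.
  L[3][1] = (-6) / L[1][1] = -3.
  L[3][2] = (-2) / L[2][2] = -2.
Step 4: L[3][3] = √(16) = 4.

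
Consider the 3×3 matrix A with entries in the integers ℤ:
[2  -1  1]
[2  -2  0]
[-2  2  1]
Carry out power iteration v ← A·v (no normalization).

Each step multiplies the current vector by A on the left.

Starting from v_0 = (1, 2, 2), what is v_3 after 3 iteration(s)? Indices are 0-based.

v_3 = (8, 4, -8)

v_0 = (1, 2, 2).
v_1 = A·v_0 = (2, -2, 4).
v_2 = A·v_1 = (10, 8, -4).
v_3 = A·v_2 = (8, 4, -8).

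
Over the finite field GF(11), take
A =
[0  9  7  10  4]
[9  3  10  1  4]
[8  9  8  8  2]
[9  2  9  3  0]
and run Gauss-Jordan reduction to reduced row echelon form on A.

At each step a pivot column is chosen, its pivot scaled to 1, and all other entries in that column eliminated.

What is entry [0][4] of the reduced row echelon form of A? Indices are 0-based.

M[0][4] = 2

pivot(0,0): swap R0↔R1
pivot(0,0)=9: scale R0 → (1, 4, 6, 5, 9)
  clear (2,0): R2 −= (8)R0 → (0, 10, 4, 1, 7)
  clear (3,0): R3 −= (9)R0 → (0, 10, 10, 2, 7)
pivot(1,1)=9: scale R1 → (0, 1, 2, 6, 9)
  clear (0,1): R0 −= (4)R1 → (1, 0, 9, 3, 6)
  clear (2,1): R2 −= (10)R1 → (0, 0, 6, 7, 5)
  clear (3,1): R3 −= (10)R1 → (0, 0, 1, 8, 5)
pivot(2,2)=6: scale R2 → (0, 0, 1, 3, 10)
  clear (0,2): R0 −= (9)R2 → (1, 0, 0, 9, 4)
  clear (1,2): R1 −= (2)R2 → (0, 1, 0, 0, 0)
  clear (3,2): R3 −= (1)R2 → (0, 0, 0, 5, 6)
pivot(3,3)=5: scale R3 → (0, 0, 0, 1, 10)
  clear (0,3): R0 −= (9)R3 → (1, 0, 0, 0, 2)
  clear (2,3): R2 −= (3)R3 → (0, 0, 1, 0, 2)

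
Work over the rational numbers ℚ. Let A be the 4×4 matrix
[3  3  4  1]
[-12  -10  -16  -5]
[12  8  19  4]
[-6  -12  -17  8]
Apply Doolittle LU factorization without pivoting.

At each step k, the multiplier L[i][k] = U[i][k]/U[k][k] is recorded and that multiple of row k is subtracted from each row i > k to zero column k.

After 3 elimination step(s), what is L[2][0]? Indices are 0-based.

L[2][0] = 4

[col 0] pivot 3
  R1 -= -4*R0 → (0, 2, 0, -1)  (L[1][0] := -4)
  R2 -= 4*R0 → (0, -4, 3, 0)  (L[2][0] := 4)
  R3 -= -2*R0 → (0, -6, -9, 10)  (L[3][0] := -2)
[col 1] pivot 2
  R2 -= -2*R1 → (0, 0, 3, -2)  (L[2][1] := -2)
  R3 -= -3*R1 → (0, 0, -9, 7)  (L[3][1] := -3)
[col 2] pivot 3
  R3 -= -3*R2 → (0, 0, 0, 1)  (L[3][2] := -3)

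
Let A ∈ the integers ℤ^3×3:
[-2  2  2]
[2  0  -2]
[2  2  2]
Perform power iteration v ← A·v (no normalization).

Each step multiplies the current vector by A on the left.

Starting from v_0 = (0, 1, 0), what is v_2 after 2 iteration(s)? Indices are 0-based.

v_2 = (0, 0, 8)

v_0 = (0, 1, 0).
v_1 = A·v_0 = (2, 0, 2).
v_2 = A·v_1 = (0, 0, 8).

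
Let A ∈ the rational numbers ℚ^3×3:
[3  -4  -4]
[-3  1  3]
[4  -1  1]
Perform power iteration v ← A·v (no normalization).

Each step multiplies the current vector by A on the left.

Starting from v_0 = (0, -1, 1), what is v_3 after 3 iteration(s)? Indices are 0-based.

v_3 = (-80, 56, -72)

v_0 = (0, -1, 1).
v_1 = A·v_0 = (0, 2, 2).
v_2 = A·v_1 = (-16, 8, 0).
v_3 = A·v_2 = (-80, 56, -72).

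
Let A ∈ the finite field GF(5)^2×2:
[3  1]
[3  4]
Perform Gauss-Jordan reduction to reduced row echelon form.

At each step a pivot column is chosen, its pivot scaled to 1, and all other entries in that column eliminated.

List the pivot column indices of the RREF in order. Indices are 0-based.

pivot columns: 0, 1

pivot(0,0)=3: scale R0 → (1, 2)
  clear (1,0): R1 −= (3)R0 → (0, 3)
pivot(1,1)=3: scale R1 → (0, 1)
  clear (0,1): R0 −= (2)R1 → (1, 0)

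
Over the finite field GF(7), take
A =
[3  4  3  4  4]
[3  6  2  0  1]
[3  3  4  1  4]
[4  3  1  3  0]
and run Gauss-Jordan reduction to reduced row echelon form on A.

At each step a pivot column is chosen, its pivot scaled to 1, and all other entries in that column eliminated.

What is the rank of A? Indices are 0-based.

[1] R0 /= 3  ⇒  (1, 6, 1, 6, 6)
     R1 -= 3·R0  ⇒  (0, 2, 6, 3, 4)
     R2 -= 3·R0  ⇒  (0, 6, 1, 4, 0)
     R3 -= 4·R0  ⇒  (0, 0, 4, 0, 4)
[2] R1 /= 2  ⇒  (0, 1, 3, 5, 2)
     R0 -= 6·R1  ⇒  (1, 0, 4, 4, 1)
     R2 -= 6·R1  ⇒  (0, 0, 4, 2, 2)
[3] R2 /= 4  ⇒  (0, 0, 1, 4, 4)
     R0 -= 4·R2  ⇒  (1, 0, 0, 2, 6)
     R1 -= 3·R2  ⇒  (0, 1, 0, 0, 4)
     R3 -= 4·R2  ⇒  (0, 0, 0, 5, 2)
[4] R3 /= 5  ⇒  (0, 0, 0, 1, 6)
     R0 -= 2·R3  ⇒  (1, 0, 0, 0, 1)
     R2 -= 4·R3  ⇒  (0, 0, 1, 0, 1)

rank = 4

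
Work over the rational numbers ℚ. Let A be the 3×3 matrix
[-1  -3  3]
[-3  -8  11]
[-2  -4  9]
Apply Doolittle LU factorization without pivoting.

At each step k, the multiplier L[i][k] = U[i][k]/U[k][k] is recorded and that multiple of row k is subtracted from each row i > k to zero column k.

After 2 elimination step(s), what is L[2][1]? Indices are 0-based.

L[2][1] = 2

Step 1: pivot at (0,0) is -1.
  row1 ← row1 − (3)·row0  ⇒  L[1][0]=3, U row1=(0, 1, 2)
  row2 ← row2 − (2)·row0  ⇒  L[2][0]=2, U row2=(0, 2, 3)
Step 2: pivot at (1,1) is 1.
  row2 ← row2 − (2)·row1  ⇒  L[2][1]=2, U row2=(0, 0, -1)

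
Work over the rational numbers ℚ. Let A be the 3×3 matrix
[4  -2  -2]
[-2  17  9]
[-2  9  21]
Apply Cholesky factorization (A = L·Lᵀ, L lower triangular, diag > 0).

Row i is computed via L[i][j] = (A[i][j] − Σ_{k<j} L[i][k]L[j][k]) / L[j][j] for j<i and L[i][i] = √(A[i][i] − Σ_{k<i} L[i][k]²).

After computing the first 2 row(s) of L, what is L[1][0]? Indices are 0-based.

L[1][0] = -1

Step 1: L[0][0] = √(4) = 2.
  L[1][0] = (-2) / L[0][0] = -1.
Step 2: L[1][1] = √(16) = 4.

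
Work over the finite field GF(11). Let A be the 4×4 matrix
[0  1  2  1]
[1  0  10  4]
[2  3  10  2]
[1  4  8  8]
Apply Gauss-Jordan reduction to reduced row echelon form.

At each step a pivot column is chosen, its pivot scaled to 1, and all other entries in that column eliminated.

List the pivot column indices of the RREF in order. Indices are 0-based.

step 1: exchange rows 0,1
step 1: normalize row 0 (÷1) = (1, 0, 10, 4)
  row 2: subtract 2×row0 = (0, 3, 1, 5)
  row 3: subtract 1×row0 = (0, 4, 9, 4)
step 2: normalize row 1 (÷1) = (0, 1, 2, 1)
  row 2: subtract 3×row1 = (0, 0, 6, 2)
  row 3: subtract 4×row1 = (0, 0, 1, 0)
step 3: normalize row 2 (÷6) = (0, 0, 1, 4)
  row 0: subtract 10×row2 = (1, 0, 0, 8)
  row 1: subtract 2×row2 = (0, 1, 0, 4)
  row 3: subtract 1×row2 = (0, 0, 0, 7)
step 4: normalize row 3 (÷7) = (0, 0, 0, 1)
  row 0: subtract 8×row3 = (1, 0, 0, 0)
  row 1: subtract 4×row3 = (0, 1, 0, 0)
  row 2: subtract 4×row3 = (0, 0, 1, 0)

pivot columns: 0, 1, 2, 3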